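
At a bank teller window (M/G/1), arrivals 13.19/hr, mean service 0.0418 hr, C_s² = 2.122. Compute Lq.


ρ = λ·E[S] = 13.19·0.0418 = 0.5513
Lq = ρ²(1+C_s²)/(2(1−ρ)) = 0.3040·(1+2.122)/(2·0.4487)
= 0.3040·3.1220/0.8973 = 1.05762

Final: 1.05762


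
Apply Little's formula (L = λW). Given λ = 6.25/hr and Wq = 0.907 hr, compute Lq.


Lq = λWq = 6.25·0.907 = 5.6688

Final: 5.6688


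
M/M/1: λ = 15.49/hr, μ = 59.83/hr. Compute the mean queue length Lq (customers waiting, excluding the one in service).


ρ = 15.49/59.83 = 0.2589
Lq = ρ²/(1−ρ) = 0.06703/0.7411 = 0.09045

Final: 0.09045


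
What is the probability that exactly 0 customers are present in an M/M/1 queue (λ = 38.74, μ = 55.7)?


ρ = 38.74/55.7 = 0.6955
P_n = (1−ρ)·ρ^n = (1 − 0.6955)·0.6955^0 = 0.3045·1.000000 = 0.304488

Final: 0.304488


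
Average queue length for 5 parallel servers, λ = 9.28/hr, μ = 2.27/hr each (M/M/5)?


a = λ/μ = 4.0881; ρ = a/5 = 0.8176
P₀ = 0.011281
Lq = P₀·a^c·ρ / (c!·(1−ρ)²) = 0.011281·1141.85405·0.8176/(120·0.03326)
= 2.63867

Final: 2.63867


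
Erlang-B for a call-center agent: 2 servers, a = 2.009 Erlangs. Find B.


B(c,a) = (a^c/c!) / Σ_{k=0}^{c} a^k/k!
a^2/2! = 2.018040
Σ terms (k=0..2): 1.00000 + 2.00900 + 2.01804 = 5.027041
B = 2.018040/5.027041 = 0.401437

Final: 0.401437


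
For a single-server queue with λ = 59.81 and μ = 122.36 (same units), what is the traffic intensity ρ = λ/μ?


ρ = λ/μ = 59.81/122.36 = 0.4888

Final: 0.4888


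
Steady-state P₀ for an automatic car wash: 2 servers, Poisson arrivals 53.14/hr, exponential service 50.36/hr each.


a = λ/μ = 53.14/50.36 = 1.0552; ρ = a/c = 0.5276
Σ_{k=0}^{1} a^k/k! (terms k=0..1) = 1.00000 + 1.05520 = 2.05520
Tail: a^2/(2!(1−ρ)) = 1.11345/(2·0.4724) = 1.17851
P₀ = 1/(2.05520 + 1.17851) = 1/3.23371 = 0.309242

Final: 0.309242


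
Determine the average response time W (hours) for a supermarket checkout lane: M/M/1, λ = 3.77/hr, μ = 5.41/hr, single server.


W = 1/(μ−λ) = 1/(5.41 − 3.77) = 1/1.64 = 0.6098 hr

Final: 0.6098 hr


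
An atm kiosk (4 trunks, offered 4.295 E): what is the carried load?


B(4,4.295) = 0.338379 (Erlang-B)
Carried load = a(1 − B) = 4.295·(1 − 0.338379) = 4.295·0.661621 = 2.8417 E

Final: 2.8417 Erlangs


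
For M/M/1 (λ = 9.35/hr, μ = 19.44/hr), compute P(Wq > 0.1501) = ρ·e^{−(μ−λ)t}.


ρ = 9.35/19.44 = 0.4810
P(Wq > t) = ρ·e^{−(μ−λ)t} = 0.4810·e^{−1.5145}
= 0.4810·0.219916 = 0.105772

Final: 0.105772


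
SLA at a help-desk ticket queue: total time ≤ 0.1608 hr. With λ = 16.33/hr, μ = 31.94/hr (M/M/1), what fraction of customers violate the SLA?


W ~ Exponential(μ−λ) for M/M/1.
μ − λ = 31.94 − 16.33 = 15.6100
P(W > t) = e^{−(μ−λ)t} = e^{−2.5101} = 0.081261

Final: 0.081261


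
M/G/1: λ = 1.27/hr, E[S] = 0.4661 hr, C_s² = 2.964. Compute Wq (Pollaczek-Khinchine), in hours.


ρ = λ·E[S] = 1.27·0.4661 = 0.5919
E[S²] = E[S]²(1+C_s²) = 0.4661²·(1+2.964) = 0.861176
Wq = λ·E[S²]/(2(1−ρ)) = 1.27·0.861176/(2·0.4081) = 1.34014 hr

Final: 1.34014 hr


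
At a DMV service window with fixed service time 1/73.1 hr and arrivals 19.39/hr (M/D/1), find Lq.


ρ = 19.39/73.1 = 0.2653
M/D/1: Lq = ρ²/(2(1−ρ)) = 0.07036/(2·0.7347) = 0.04788

Final: 0.04788


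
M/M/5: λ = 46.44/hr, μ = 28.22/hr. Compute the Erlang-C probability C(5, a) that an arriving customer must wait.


a = λ/μ = 1.6456; ρ = a/5 = 0.3291
P₀ = 0.192382 (from M/M/c formula)
C(c,a) = [a^c/(c!(1−ρ))]·P₀ = [12.06913/(120·0.6709)]·0.192382
= 0.14992·0.192382 = 0.028842

Final: 0.028842


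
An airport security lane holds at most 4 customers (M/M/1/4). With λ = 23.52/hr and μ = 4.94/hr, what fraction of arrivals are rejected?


ρ = λ/μ = 23.52/4.94 = 4.7611
P_K = (1−ρ)ρ^K/(1−ρ^(K+1)) = (-3.7611·513.856050)/(1 − 2446.537306)
= -1932.681256/-2445.537306 = 0.790289

Final: 0.790289


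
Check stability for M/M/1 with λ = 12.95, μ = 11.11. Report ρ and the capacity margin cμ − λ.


Total capacity cμ = 1·11.11 = 11.11/hr
ρ = λ/(cμ) = 12.95/11.11 = 1.1656
Stable ⇔ ρ < 1: NO
Spare capacity = cμ − λ = 11.11 − 12.95 = -1.84/hr

Final: ρ = 1.1656; unstable; margin = -1.84/hr


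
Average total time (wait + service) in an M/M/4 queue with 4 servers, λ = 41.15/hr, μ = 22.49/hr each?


a = 1.8297; ρ = 0.4574; P₀ = 0.156612
Lq = P₀·a^c·ρ/(c!(1−ρ)²) = 0.11364
Wq = Lq/λ = 0.11364/41.15 = 0.002762 hr
W = Wq + 1/μ = 0.002762 + 0.04446 = 0.04723 hr

Final: 0.04723 hr


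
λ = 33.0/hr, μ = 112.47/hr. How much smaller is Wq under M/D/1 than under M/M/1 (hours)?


ρ = 33.0/112.47 = 0.2934
Wq(M/M/1) = ρ/(μ−λ) = 0.2934/79.47 = 0.003692 hr
Wq(M/D/1) = ρ/(2(μ−λ)) = 0.001846 hr
Savings = 0.003692 − 0.001846 = 0.001846 hr

Final: 0.001846 hr


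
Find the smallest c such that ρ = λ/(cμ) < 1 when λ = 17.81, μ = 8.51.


Stability requires cμ > λ ⇔ c > λ/μ.
λ/μ = 17.81/8.51 = 2.0928
Minimum integer c = ⌊2.0928⌋ + 1 = 3
Check: 3·8.51 = 25.53 > 17.81, while 2·8.51 = 17.02 ≤ 17.81

Final: 3 servers


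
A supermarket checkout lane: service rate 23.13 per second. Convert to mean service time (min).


Mean service time = 1/μ = 1/23.13 second = 0.04323 second
In minutes: 0.04323 × 0.0166667 = 0.0007206 min

Final: 0.0007206 min


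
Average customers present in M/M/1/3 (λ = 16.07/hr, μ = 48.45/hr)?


ρ = 16.07/48.45 = 0.3317
L = ρ[1 − (K+1)ρ^K + Kρ^(K+1)] / [(1−ρ)(1−ρ^(K+1))]
Numerator: 0.3317·(1 − 4·0.036489 + 3·0.012103) = 0.295314
Denominator: (0.6683)·(0.987897) = 0.660229
L = 0.295314/0.660229 = 0.4473

Final: 0.4473


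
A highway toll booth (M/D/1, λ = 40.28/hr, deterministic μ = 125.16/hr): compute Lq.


ρ = 40.28/125.16 = 0.3218
M/D/1: Lq = ρ²/(2(1−ρ)) = 0.1036/(2·0.6782) = 0.07636

Final: 0.07636


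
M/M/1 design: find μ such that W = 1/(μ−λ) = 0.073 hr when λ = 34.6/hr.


W = 1/(μ−λ) ⇒ μ − λ = 1/W = 1/0.073 = 13.6986
μ = λ + 1/W = 34.6 + 13.6986 = 48.2986 per hr

Final: 48.2986 /hr


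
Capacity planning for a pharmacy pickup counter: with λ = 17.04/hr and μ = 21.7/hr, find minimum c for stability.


Stability requires cμ > λ ⇔ c > λ/μ.
λ/μ = 17.04/21.7 = 0.7853
Minimum integer c = ⌊0.7853⌋ + 1 = 1
Check: 1·21.7 = 21.70 > 17.04, while 0·21.7 = 0.00 ≤ 17.04

Final: 1 servers


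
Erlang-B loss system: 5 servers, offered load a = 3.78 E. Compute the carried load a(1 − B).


B(5,3.78) = 0.179319 (Erlang-B)
Carried load = a(1 − B) = 3.78·(1 − 0.179319) = 3.78·0.820681 = 3.1022 E

Final: 3.1022 Erlangs


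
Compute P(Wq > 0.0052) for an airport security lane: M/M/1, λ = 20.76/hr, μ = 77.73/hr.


ρ = 20.76/77.73 = 0.2671
P(Wq > t) = ρ·e^{−(μ−λ)t} = 0.2671·e^{−0.2962}
= 0.2671·0.743606 = 0.198601

Final: 0.198601


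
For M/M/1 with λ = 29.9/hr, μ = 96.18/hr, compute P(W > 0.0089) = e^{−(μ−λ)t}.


W ~ Exponential(μ−λ) for M/M/1.
μ − λ = 96.18 − 29.9 = 66.2800
P(W > t) = e^{−(μ−λ)t} = e^{−0.5899} = 0.554387

Final: 0.554387


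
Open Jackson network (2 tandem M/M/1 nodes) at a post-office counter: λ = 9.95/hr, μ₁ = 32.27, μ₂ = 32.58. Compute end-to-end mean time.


Each node sees arrival rate λ = 9.95/hr (tandem ⇒ throughput preserved).
W₁ = 1/(μ₁−λ) = 1/(32.27−9.95) = 0.04480 hr
W₂ = 1/(μ₂−λ) = 1/(32.58−9.95) = 0.04419 hr
W_total = W₁ + W₂ = 0.04480 + 0.04419 = 0.08899 hr

Final: 0.08899 hr


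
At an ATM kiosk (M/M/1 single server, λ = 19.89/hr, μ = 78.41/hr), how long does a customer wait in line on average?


ρ = 19.89/78.41 = 0.2537
Wq = ρ/(μ−λ) = 0.2537/(78.41 − 19.89) = 0.2537/58.52 = 0.004335 hr

Final: 0.004335 hr


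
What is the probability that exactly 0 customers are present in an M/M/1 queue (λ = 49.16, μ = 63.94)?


ρ = 49.16/63.94 = 0.7688
P_n = (1−ρ)·ρ^n = (1 − 0.7688)·0.7688^0 = 0.2312·1.000000 = 0.231154

Final: 0.231154


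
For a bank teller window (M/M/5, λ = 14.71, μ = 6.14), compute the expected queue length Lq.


a = λ/μ = 2.3958; ρ = a/5 = 0.4792
P₀ = 0.089342
Lq = P₀·a^c·ρ / (c!·(1−ρ)²) = 0.089342·78.92626·0.4792/(120·0.27128)
= 0.10379

Final: 0.10379


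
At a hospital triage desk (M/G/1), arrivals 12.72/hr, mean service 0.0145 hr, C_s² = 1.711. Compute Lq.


ρ = λ·E[S] = 12.72·0.0145 = 0.1844
Lq = ρ²(1+C_s²)/(2(1−ρ)) = 0.03402·(1+1.711)/(2·0.8156)
= 0.03402·2.7110/1.6311 = 0.05654

Final: 0.05654


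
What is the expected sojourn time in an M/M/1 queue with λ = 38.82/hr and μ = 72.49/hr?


W = 1/(μ−λ) = 1/(72.49 − 38.82) = 1/33.67 = 0.02970 hr

Final: 0.02970 hr


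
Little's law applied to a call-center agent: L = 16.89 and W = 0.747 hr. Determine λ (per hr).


λ = L/W = 16.89/0.747 = 22.6104 /hr

Final: 22.6104 /hr


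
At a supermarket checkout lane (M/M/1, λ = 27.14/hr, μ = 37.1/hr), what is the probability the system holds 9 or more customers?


ρ = 27.14/37.1 = 0.7315
P(N ≥ n) = ρ^n = 0.7315^9 = 0.059996

Final: 0.059996


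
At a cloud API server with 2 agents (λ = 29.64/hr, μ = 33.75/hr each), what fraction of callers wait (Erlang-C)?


a = λ/μ = 0.8782; ρ = a/2 = 0.4391
P₀ = 0.389747 (from M/M/c formula)
C(c,a) = [a^c/(c!(1−ρ))]·P₀ = [0.77127/(2·0.5609)]·0.389747
= 0.68755·0.389747 = 0.267969

Final: 0.267969


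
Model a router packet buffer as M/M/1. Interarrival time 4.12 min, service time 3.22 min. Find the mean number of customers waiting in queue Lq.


λ = 60/4.12 = 14.5631 /hr
μ = 60/3.22 = 18.6335 /hr
ρ = λ/μ = 14.5631/18.6335 = 0.7816
Lq = ρ²/(1−ρ) = 0.6108/0.2184 = 2.7962

Final: 2.7962


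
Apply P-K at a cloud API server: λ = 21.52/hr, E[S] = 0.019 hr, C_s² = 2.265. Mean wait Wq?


ρ = λ·E[S] = 21.52·0.019 = 0.4089
E[S²] = E[S]²(1+C_s²) = 0.019²·(1+2.265) = 0.001179
Wq = λ·E[S²]/(2(1−ρ)) = 21.52·0.001179/(2·0.5911) = 0.02145 hr

Final: 0.02145 hr


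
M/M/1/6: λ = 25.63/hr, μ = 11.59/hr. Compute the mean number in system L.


ρ = 25.63/11.59 = 2.2114
L = ρ[1 − (K+1)ρ^K + Kρ^(K+1)] / [(1−ρ)(1−ρ^(K+1))]
Numerator: 2.2114·(1 − 7·116.947521 + 6·258.616477) = 1623.306045
Denominator: (-1.2114)·(-257.616477) = 312.073800
L = 1623.306045/312.073800 = 5.2017

Final: 5.2017


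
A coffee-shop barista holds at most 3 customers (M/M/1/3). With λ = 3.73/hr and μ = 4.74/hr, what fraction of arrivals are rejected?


ρ = λ/μ = 3.73/4.74 = 0.7869
P_K = (1−ρ)ρ^K/(1−ρ^(K+1)) = (0.2131·0.487294)/(1 − 0.383462)
= 0.103833/0.616538 = 0.168413

Final: 0.168413


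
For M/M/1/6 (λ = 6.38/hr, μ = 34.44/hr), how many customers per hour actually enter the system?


ρ = 0.1852; P_K = (1−ρ)ρ^6/(1−ρ^7) = 0.00003293
λ_eff = λ(1 − P_K) = 6.38·(1 − 0.00003293) = 6.38·0.999967 = 6.3798 /hr

Final: 6.3798 /hr


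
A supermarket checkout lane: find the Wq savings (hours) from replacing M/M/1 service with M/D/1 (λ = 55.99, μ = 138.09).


ρ = 55.99/138.09 = 0.4055
Wq(M/M/1) = ρ/(μ−λ) = 0.4055/82.10 = 0.004939 hr
Wq(M/D/1) = ρ/(2(μ−λ)) = 0.002469 hr
Savings = 0.004939 − 0.002469 = 0.002469 hr

Final: 0.002469 hr


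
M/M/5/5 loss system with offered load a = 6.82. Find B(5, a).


B(c,a) = (a^c/c!) / Σ_{k=0}^{c} a^k/k!
a^5/5! = 122.953424
Σ terms (k=0..5): 1.00000 + 6.82000 + 23.25620 + 52.86909 + 90.14181 + 122.95342 = 297.040525
B = 122.953424/297.040525 = 0.413928

Final: 0.413928


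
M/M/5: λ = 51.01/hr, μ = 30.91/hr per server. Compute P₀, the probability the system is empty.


a = λ/μ = 51.01/30.91 = 1.6503; ρ = a/c = 0.3301
Σ_{k=0}^{4} a^k/k! (terms k=0..4) = 1.00000 + 1.65027 + 1.36170 + 0.74906 + 0.30904 = 5.07008
Tail: a^5/(5!(1−ρ)) = 12.24000/(120·0.6699) = 0.15225
P₀ = 1/(5.07008 + 0.15225) = 1/5.22233 = 0.191485

Final: 0.191485


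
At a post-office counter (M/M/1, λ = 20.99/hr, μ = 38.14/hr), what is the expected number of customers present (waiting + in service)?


ρ = λ/μ = 20.99/38.14 = 0.5503
L = ρ/(1−ρ) = 0.5503/(1 − 0.5503) = 0.5503/0.4497 = 1.2239

Final: 1.2239


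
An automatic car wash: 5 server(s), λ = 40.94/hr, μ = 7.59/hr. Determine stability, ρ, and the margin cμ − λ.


Total capacity cμ = 5·7.59 = 37.95/hr
ρ = λ/(cμ) = 40.94/37.95 = 1.0788
Stable ⇔ ρ < 1: NO
Spare capacity = cμ − λ = 37.95 − 40.94 = -2.99/hr

Final: ρ = 1.0788; unstable; margin = -2.99/hr


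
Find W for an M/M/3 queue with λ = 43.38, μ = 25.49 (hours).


a = 1.7018; ρ = 0.5673; P₀ = 0.165332
Lq = P₀·a^c·ρ/(c!(1−ρ)²) = 0.41148
Wq = Lq/λ = 0.41148/43.38 = 0.009486 hr
W = Wq + 1/μ = 0.009486 + 0.03923 = 0.04872 hr

Final: 0.04872 hr


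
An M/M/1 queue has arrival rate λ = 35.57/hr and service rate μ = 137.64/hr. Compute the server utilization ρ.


ρ = λ/μ = 35.57/137.64 = 0.2584

Final: 0.2584


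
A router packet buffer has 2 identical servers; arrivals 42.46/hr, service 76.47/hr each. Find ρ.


ρ = λ/(cμ) = 42.46/(2·76.47) = 42.46/152.94 = 0.2776

Final: 0.2776


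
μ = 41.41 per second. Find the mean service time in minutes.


Mean service time = 1/μ = 1/41.41 second = 0.02415 second
In minutes: 0.02415 × 0.0166667 = 0.0004025 min

Final: 0.0004025 min


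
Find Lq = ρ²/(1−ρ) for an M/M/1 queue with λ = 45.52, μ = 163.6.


ρ = 45.52/163.6 = 0.2782
Lq = ρ²/(1−ρ) = 0.07742/0.7218 = 0.1073

Final: 0.1073


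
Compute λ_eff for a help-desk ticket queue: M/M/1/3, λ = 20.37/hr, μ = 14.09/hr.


ρ = 1.4457; P_K = (1−ρ)ρ^3/(1−ρ^4) = 0.399823
λ_eff = λ(1 − P_K) = 20.37·(1 − 0.399823) = 20.37·0.600177 = 12.2256 /hr

Final: 12.2256 /hr


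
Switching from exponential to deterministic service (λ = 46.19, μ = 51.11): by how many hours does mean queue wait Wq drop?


ρ = 46.19/51.11 = 0.9037
Wq(M/M/1) = ρ/(μ−λ) = 0.9037/4.92 = 0.18369 hr
Wq(M/D/1) = ρ/(2(μ−λ)) = 0.09184 hr
Savings = 0.18369 − 0.09184 = 0.09184 hr

Final: 0.09184 hr


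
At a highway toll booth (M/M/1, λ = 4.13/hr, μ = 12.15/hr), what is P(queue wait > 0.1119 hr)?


ρ = 4.13/12.15 = 0.3399
P(Wq > t) = ρ·e^{−(μ−λ)t} = 0.3399·e^{−0.8974}
= 0.3399·0.407613 = 0.138555

Final: 0.138555


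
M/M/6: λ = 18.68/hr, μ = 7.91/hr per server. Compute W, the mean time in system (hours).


a = 2.3616; ρ = 0.3936; P₀ = 0.093892
Lq = P₀·a^c·ρ/(c!(1−ρ)²) = 0.02421
Wq = Lq/λ = 0.02421/18.68 = 0.001296 hr
W = Wq + 1/μ = 0.001296 + 0.12642 = 0.12772 hr

Final: 0.12772 hr


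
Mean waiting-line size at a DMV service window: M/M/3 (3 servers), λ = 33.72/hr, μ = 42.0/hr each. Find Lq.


a = λ/μ = 0.8029; ρ = a/3 = 0.2676
P₀ = 0.445848
Lq = P₀·a^c·ρ / (c!·(1−ρ)²) = 0.445848·0.51751·0.2676/(6·0.53638)
= 0.01919

Final: 0.01919


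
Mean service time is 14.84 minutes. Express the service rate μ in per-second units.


μ = 1/(service time) in consistent units.
1 second = 0.0166667 min, so μ = 0.0166667/14.84 = 0.001123 per second

Final: 0.001123 /sec


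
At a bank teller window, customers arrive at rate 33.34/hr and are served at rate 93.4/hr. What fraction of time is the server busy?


ρ = λ/μ = 33.34/93.4 = 0.3570

Final: 0.3570


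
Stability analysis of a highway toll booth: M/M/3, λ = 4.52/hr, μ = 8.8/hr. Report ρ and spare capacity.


Total capacity cμ = 3·8.8 = 26.40/hr
ρ = λ/(cμ) = 4.52/26.40 = 0.1712
Stable ⇔ ρ < 1: YES
Spare capacity = cμ − λ = 26.40 − 4.52 = 21.88/hr

Final: ρ = 0.1712; stable; margin = 21.88/hr


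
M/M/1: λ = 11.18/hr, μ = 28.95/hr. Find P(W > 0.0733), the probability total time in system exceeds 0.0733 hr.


W ~ Exponential(μ−λ) for M/M/1.
μ − λ = 28.95 − 11.18 = 17.7700
P(W > t) = e^{−(μ−λ)t} = e^{−1.3025} = 0.271840

Final: 0.271840


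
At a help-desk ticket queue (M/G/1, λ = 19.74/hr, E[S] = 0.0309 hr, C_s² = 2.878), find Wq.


ρ = λ·E[S] = 19.74·0.0309 = 0.6100
E[S²] = E[S]²(1+C_s²) = 0.0309²·(1+2.878) = 0.003703
Wq = λ·E[S²]/(2(1−ρ)) = 19.74·0.003703/(2·0.3900) = 0.09370 hr

Final: 0.09370 hr


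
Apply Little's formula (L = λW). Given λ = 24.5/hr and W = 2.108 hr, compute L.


L = λW = 24.5·2.108 = 51.6460

Final: 51.6460


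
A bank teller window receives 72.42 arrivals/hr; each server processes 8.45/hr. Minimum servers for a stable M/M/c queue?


Stability requires cμ > λ ⇔ c > λ/μ.
λ/μ = 72.42/8.45 = 8.5704
Minimum integer c = ⌊8.5704⌋ + 1 = 9
Check: 9·8.45 = 76.05 > 72.42, while 8·8.45 = 67.60 ≤ 72.42

Final: 9 servers


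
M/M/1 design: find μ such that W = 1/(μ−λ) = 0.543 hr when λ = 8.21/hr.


W = 1/(μ−λ) ⇒ μ − λ = 1/W = 1/0.543 = 1.8416
μ = λ + 1/W = 8.21 + 1.8416 = 10.0516 per hr

Final: 10.0516 /hr


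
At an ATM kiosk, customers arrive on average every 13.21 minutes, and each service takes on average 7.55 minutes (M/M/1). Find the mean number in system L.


λ = 60/13.21 = 4.5420 /hr
μ = 60/7.55 = 7.9470 /hr
ρ = λ/μ = 4.5420/7.9470 = 0.5715
L = ρ/(1−ρ) = 0.5715/0.4285 = 1.3339

Final: 1.3339


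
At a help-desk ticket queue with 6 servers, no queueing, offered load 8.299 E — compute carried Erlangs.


B(6,8.299) = 0.405697 (Erlang-B)
Carried load = a(1 − B) = 8.299·(1 − 0.405697) = 8.299·0.594303 = 4.9321 E

Final: 4.9321 Erlangs


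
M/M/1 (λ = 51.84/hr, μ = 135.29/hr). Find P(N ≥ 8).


ρ = 51.84/135.29 = 0.3832
P(N ≥ n) = ρ^n = 0.3832^8 = 0.0004647

Final: 0.0004647


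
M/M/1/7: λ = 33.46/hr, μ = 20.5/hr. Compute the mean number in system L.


ρ = 33.46/20.5 = 1.6322
L = ρ[1 − (K+1)ρ^K + Kρ^(K+1)] / [(1−ρ)(1−ρ^(K+1))]
Numerator: 1.6322·(1 − 8·30.860612 + 7·50.370540) = 174.169722
Denominator: (-0.6322)·(-49.370540) = 31.211814
L = 174.169722/31.211814 = 5.5802

Final: 5.5802


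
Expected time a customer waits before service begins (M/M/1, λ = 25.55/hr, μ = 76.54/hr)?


ρ = 25.55/76.54 = 0.3338
Wq = ρ/(μ−λ) = 0.3338/(76.54 − 25.55) = 0.3338/50.99 = 0.006547 hr

Final: 0.006547 hr


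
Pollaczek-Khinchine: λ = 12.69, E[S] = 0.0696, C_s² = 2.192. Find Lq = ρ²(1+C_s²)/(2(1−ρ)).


ρ = λ·E[S] = 12.69·0.0696 = 0.8832
Lq = ρ²(1+C_s²)/(2(1−ρ)) = 0.7801·(1+2.192)/(2·0.1168)
= 0.7801·3.1920/0.2336 = 10.66157

Final: 10.66157


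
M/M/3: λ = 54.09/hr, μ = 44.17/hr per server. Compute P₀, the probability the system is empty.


a = λ/μ = 54.09/44.17 = 1.2246; ρ = a/c = 0.4082
Σ_{k=0}^{2} a^k/k! (terms k=0..2) = 1.00000 + 1.22459 + 0.74981 = 2.97439
Tail: a^3/(3!(1−ρ)) = 1.83641/(6·0.5918) = 0.51718
P₀ = 1/(2.97439 + 0.51718) = 1/3.49157 = 0.286404

Final: 0.286404


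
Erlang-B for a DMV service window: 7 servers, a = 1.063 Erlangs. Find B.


B(c,a) = (a^c/c!) / Σ_{k=0}^{c} a^k/k!
a^7/7! = 0.0003043
Σ terms (k=0..7): 1.00000 + 1.06300 + 0.56498 + 0.20019 + 0.05320 + 0.01131 + 0.002004 + 0.0003043 = 2.894997
B = 0.0003043/2.894997 = 0.0001051

Final: 0.0001051


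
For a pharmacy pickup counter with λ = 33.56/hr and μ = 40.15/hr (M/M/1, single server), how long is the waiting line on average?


ρ = 33.56/40.15 = 0.8359
Lq = ρ²/(1−ρ) = 0.6987/0.1641 = 4.2567

Final: 4.2567


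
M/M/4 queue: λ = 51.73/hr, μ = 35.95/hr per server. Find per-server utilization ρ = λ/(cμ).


ρ = λ/(cμ) = 51.73/(4·35.95) = 51.73/143.80 = 0.3597

Final: 0.3597


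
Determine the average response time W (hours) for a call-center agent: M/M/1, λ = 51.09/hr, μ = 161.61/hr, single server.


W = 1/(μ−λ) = 1/(161.61 − 51.09) = 1/110.52 = 0.009048 hr

Final: 0.009048 hr


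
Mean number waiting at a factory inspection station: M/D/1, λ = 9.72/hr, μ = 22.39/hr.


ρ = 9.72/22.39 = 0.4341
M/D/1: Lq = ρ²/(2(1−ρ)) = 0.1885/(2·0.5659) = 0.16652

Final: 0.16652


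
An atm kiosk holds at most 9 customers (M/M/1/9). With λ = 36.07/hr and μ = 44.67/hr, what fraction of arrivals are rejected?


ρ = λ/μ = 36.07/44.67 = 0.8075
P_K = (1−ρ)ρ^K/(1−ρ^(K+1)) = (0.1925·0.145939)/(1 − 0.117842)
= 0.028097/0.882158 = 0.031850

Final: 0.031850


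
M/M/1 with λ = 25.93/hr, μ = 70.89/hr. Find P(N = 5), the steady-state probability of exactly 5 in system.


ρ = 25.93/70.89 = 0.3658
P_n = (1−ρ)·ρ^n = (1 − 0.3658)·0.3658^5 = 0.6342·0.006548 = 0.004153

Final: 0.004153


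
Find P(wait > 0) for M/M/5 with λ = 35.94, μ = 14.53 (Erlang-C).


a = λ/μ = 2.4735; ρ = a/5 = 0.4947
P₀ = 0.082362 (from M/M/c formula)
C(c,a) = [a^c/(c!(1−ρ))]·P₀ = [92.58962/(120·0.5053)]·0.082362
= 1.52698·0.082362 = 0.125765

Final: 0.125765


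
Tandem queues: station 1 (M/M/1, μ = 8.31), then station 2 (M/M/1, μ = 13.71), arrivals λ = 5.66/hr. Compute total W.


Each node sees arrival rate λ = 5.66/hr (tandem ⇒ throughput preserved).
W₁ = 1/(μ₁−λ) = 1/(8.31−5.66) = 0.37736 hr
W₂ = 1/(μ₂−λ) = 1/(13.71−5.66) = 0.12422 hr
W_total = W₁ + W₂ = 0.37736 + 0.12422 = 0.50158 hr

Final: 0.50158 hr


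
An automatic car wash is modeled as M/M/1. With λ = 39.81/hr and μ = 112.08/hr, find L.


ρ = λ/μ = 39.81/112.08 = 0.3552
L = ρ/(1−ρ) = 0.3552/(1 − 0.3552) = 0.3552/0.6448 = 0.5509

Final: 0.5509


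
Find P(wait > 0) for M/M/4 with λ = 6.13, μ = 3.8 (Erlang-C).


a = λ/μ = 1.6132; ρ = a/4 = 0.4033
P₀ = 0.196587 (from M/M/c formula)
C(c,a) = [a^c/(c!(1−ρ))]·P₀ = [6.77185/(24·0.5967)]·0.196587
= 0.47286·0.196587 = 0.092958

Final: 0.092958


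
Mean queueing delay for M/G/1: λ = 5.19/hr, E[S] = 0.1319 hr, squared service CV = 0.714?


ρ = λ·E[S] = 5.19·0.1319 = 0.6846
E[S²] = E[S]²(1+C_s²) = 0.1319²·(1+0.714) = 0.029820
Wq = λ·E[S²]/(2(1−ρ)) = 5.19·0.029820/(2·0.3154) = 0.24531 hr

Final: 0.24531 hr


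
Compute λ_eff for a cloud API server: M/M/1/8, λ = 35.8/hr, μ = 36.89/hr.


ρ = 0.9705; P_K = (1−ρ)ρ^8/(1−ρ^9) = 0.098255
λ_eff = λ(1 − P_K) = 35.8·(1 − 0.098255) = 35.8·0.901745 = 32.2825 /hr

Final: 32.2825 /hr


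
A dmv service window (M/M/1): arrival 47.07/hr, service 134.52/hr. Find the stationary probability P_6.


ρ = 47.07/134.52 = 0.3499
P_n = (1−ρ)·ρ^n = (1 − 0.3499)·0.3499^6 = 0.6501·0.001835 = 0.001193

Final: 0.001193


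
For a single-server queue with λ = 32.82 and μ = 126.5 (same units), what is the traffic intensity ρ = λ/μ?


ρ = λ/μ = 32.82/126.5 = 0.2594

Final: 0.2594


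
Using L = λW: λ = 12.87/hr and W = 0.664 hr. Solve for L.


L = λW = 12.87·0.664 = 8.5457

Final: 8.5457


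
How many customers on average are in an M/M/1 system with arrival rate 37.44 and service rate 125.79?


ρ = λ/μ = 37.44/125.79 = 0.2976
L = ρ/(1−ρ) = 0.2976/(1 − 0.2976) = 0.2976/0.7024 = 0.4238

Final: 0.4238


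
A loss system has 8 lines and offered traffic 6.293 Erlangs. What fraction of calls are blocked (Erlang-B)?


B(c,a) = (a^c/c!) / Σ_{k=0}^{c} a^k/k!
a^8/8! = 61.001615
Σ terms (k=0..8): 1.00000 + 6.29300 + 19.80092 + 41.53574 + 65.34610 + 82.24460 + 86.26088 + 77.54853 + 61.00161 = 441.031399
B = 61.001615/441.031399 = 0.138316

Final: 0.138316


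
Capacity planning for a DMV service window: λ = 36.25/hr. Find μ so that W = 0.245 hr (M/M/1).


W = 1/(μ−λ) ⇒ μ − λ = 1/W = 1/0.245 = 4.0816
μ = λ + 1/W = 36.25 + 4.0816 = 40.3316 per hr

Final: 40.3316 /hr


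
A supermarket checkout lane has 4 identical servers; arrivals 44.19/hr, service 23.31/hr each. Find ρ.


ρ = λ/(cμ) = 44.19/(4·23.31) = 44.19/93.24 = 0.4739

Final: 0.4739


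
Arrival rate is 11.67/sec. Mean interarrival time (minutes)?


Mean interarrival time = 1/λ = 1/11.67 second = 0.08569 second
In minutes: 0.08569 × 0.0166667 = 0.001428 min

Final: 0.001428 min


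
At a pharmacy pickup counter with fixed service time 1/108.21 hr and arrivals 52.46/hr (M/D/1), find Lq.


ρ = 52.46/108.21 = 0.4848
M/D/1: Lq = ρ²/(2(1−ρ)) = 0.2350/(2·0.5152) = 0.22809

Final: 0.22809


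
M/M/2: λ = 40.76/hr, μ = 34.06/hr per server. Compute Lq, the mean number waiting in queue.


a = λ/μ = 1.1967; ρ = a/2 = 0.5984
P₀ = 0.251286
Lq = P₀·a^c·ρ / (c!·(1−ρ)²) = 0.251286·1.43212·0.5984/(2·0.16132)
= 0.66741

Final: 0.66741


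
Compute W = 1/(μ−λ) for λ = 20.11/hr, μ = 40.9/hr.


W = 1/(μ−λ) = 1/(40.9 − 20.11) = 1/20.79 = 0.04810 hr

Final: 0.04810 hr


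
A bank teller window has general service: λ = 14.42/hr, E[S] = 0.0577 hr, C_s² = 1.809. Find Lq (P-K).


ρ = λ·E[S] = 14.42·0.0577 = 0.8320
Lq = ρ²(1+C_s²)/(2(1−ρ)) = 0.6923·(1+1.809)/(2·0.1680)
= 0.6923·2.8090/0.3359 = 5.78872

Final: 5.78872


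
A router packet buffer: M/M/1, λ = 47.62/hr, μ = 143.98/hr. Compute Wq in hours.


ρ = 47.62/143.98 = 0.3307
Wq = ρ/(μ−λ) = 0.3307/(143.98 − 47.62) = 0.3307/96.36 = 0.003432 hr

Final: 0.003432 hr


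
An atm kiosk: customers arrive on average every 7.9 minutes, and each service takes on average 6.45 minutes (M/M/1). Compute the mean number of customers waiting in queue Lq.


λ = 60/7.9 = 7.5949 /hr
μ = 60/6.45 = 9.3023 /hr
ρ = λ/μ = 7.5949/9.3023 = 0.8165
Lq = ρ²/(1−ρ) = 0.6666/0.1835 = 3.6318

Final: 3.6318


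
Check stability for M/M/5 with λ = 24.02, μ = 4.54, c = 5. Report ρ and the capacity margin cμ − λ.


Total capacity cμ = 5·4.54 = 22.70/hr
ρ = λ/(cμ) = 24.02/22.70 = 1.0581
Stable ⇔ ρ < 1: NO
Spare capacity = cμ − λ = 22.70 − 24.02 = -1.32/hr

Final: ρ = 1.0581; unstable; margin = -1.32/hr


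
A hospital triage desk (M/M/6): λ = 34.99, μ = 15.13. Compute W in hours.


a = 2.3126; ρ = 0.3854; P₀ = 0.098649
Lq = P₀·a^c·ρ/(c!(1−ρ)²) = 0.02139
Wq = Lq/λ = 0.02139/34.99 = 0.0006113 hr
W = Wq + 1/μ = 0.0006113 + 0.06609 = 0.06671 hr

Final: 0.06671 hr


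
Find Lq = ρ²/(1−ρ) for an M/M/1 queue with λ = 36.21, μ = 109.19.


ρ = 36.21/109.19 = 0.3316
Lq = ρ²/(1−ρ) = 0.1100/0.6684 = 0.1645

Final: 0.1645


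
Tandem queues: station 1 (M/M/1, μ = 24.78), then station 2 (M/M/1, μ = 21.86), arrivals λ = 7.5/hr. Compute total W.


Each node sees arrival rate λ = 7.5/hr (tandem ⇒ throughput preserved).
W₁ = 1/(μ₁−λ) = 1/(24.78−7.5) = 0.05787 hr
W₂ = 1/(μ₂−λ) = 1/(21.86−7.5) = 0.06964 hr
W_total = W₁ + W₂ = 0.05787 + 0.06964 = 0.12751 hr

Final: 0.12751 hr


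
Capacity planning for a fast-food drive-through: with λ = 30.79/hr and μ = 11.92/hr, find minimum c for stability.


Stability requires cμ > λ ⇔ c > λ/μ.
λ/μ = 30.79/11.92 = 2.5831
Minimum integer c = ⌊2.5831⌋ + 1 = 3
Check: 3·11.92 = 35.76 > 30.79, while 2·11.92 = 23.84 ≤ 30.79

Final: 3 servers


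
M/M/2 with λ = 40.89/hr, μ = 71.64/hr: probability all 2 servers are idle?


a = λ/μ = 40.89/71.64 = 0.5708; ρ = a/c = 0.2854
Σ_{k=0}^{1} a^k/k! (terms k=0..1) = 1.00000 + 0.57077 = 1.57077
Tail: a^2/(2!(1−ρ)) = 0.32578/(2·0.7146) = 0.22794
P₀ = 1/(1.57077 + 0.22794) = 1/1.79871 = 0.555954

Final: 0.555954


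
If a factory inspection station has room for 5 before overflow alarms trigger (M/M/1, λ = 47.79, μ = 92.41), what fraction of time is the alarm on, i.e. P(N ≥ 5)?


ρ = 47.79/92.41 = 0.5172
P(N ≥ n) = ρ^n = 0.5172^5 = 0.036991

Final: 0.036991


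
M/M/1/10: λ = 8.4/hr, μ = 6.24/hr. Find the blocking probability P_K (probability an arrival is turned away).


ρ = λ/μ = 8.4/6.24 = 1.3462
P_K = (1−ρ)ρ^K/(1−ρ^(K+1)) = (-0.3462·19.541008)/(1 − 26.305203)
= -6.764195/-25.305203 = 0.267305

Final: 0.267305


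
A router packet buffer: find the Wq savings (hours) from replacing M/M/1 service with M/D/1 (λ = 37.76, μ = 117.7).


ρ = 37.76/117.7 = 0.3208
Wq(M/M/1) = ρ/(μ−λ) = 0.3208/79.94 = 0.004013 hr
Wq(M/D/1) = ρ/(2(μ−λ)) = 0.002007 hr
Savings = 0.004013 − 0.002007 = 0.002007 hr

Final: 0.002007 hr


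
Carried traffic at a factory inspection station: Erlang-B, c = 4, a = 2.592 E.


B(4,2.592) = 0.160276 (Erlang-B)
Carried load = a(1 − B) = 2.592·(1 − 0.160276) = 2.592·0.839724 = 2.1766 E

Final: 2.1766 Erlangs


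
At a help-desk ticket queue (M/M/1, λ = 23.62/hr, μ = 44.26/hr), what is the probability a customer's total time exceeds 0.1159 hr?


W ~ Exponential(μ−λ) for M/M/1.
μ − λ = 44.26 − 23.62 = 20.6400
P(W > t) = e^{−(μ−λ)t} = e^{−2.3922} = 0.091431

Final: 0.091431


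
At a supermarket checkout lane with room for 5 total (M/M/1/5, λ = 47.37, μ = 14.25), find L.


ρ = 47.37/14.25 = 3.3242
L = ρ[1 − (K+1)ρ^K + Kρ^(K+1)] / [(1−ρ)(1−ρ^(K+1))]
Numerator: 3.3242·(1 − 6·405.922011 + 5·1349.370223) = 14335.056372
Denominator: (-2.3242)·(-1348.370223) = 3133.896266
L = 14335.056372/3133.896266 = 4.5742

Final: 4.5742


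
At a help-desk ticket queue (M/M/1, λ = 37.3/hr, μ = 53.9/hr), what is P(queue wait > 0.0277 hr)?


ρ = 37.3/53.9 = 0.6920
P(Wq > t) = ρ·e^{−(μ−λ)t} = 0.6920·e^{−0.4598}
= 0.6920·0.631397 = 0.436941

Final: 0.436941


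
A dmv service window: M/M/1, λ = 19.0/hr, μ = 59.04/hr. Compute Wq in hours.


ρ = 19.0/59.04 = 0.3218
Wq = ρ/(μ−λ) = 0.3218/(59.04 − 19.0) = 0.3218/40.04 = 0.008037 hr

Final: 0.008037 hr


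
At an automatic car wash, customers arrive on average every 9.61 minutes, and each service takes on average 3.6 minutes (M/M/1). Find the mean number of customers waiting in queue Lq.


λ = 60/9.61 = 6.2435 /hr
μ = 60/3.6 = 16.6667 /hr
ρ = λ/μ = 6.2435/16.6667 = 0.3746
Lq = ρ²/(1−ρ) = 0.1403/0.6254 = 0.2244

Final: 0.2244


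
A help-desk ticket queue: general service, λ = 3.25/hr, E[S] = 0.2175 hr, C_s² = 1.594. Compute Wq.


ρ = λ·E[S] = 3.25·0.2175 = 0.7069
E[S²] = E[S]²(1+C_s²) = 0.2175²·(1+1.594) = 0.122712
Wq = λ·E[S²]/(2(1−ρ)) = 3.25·0.122712/(2·0.2931) = 0.68028 hr

Final: 0.68028 hr


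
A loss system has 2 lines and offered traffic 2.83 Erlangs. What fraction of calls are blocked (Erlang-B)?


B(c,a) = (a^c/c!) / Σ_{k=0}^{c} a^k/k!
a^2/2! = 4.004450
Σ terms (k=0..2): 1.00000 + 2.83000 + 4.00445 = 7.834450
B = 4.004450/7.834450 = 0.511134

Final: 0.511134


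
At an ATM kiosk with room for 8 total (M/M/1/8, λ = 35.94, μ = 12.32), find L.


ρ = 35.94/12.32 = 2.9172
L = ρ[1 − (K+1)ρ^K + Kρ^(K+1)] / [(1−ρ)(1−ρ^(K+1))]
Numerator: 2.9172·(1 − 9·5244.920618 + 8·15300.523298) = 219376.653838
Denominator: (-1.9172)·(-15299.523298) = 29332.365283
L = 219376.653838/29332.365283 = 7.4790

Final: 7.4790


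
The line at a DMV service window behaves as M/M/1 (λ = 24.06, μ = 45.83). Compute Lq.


ρ = 24.06/45.83 = 0.5250
Lq = ρ²/(1−ρ) = 0.2756/0.4750 = 0.5802

Final: 0.5802


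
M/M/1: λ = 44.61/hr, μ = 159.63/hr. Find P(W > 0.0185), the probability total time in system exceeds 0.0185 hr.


W ~ Exponential(μ−λ) for M/M/1.
μ − λ = 159.63 − 44.61 = 115.0200
P(W > t) = e^{−(μ−λ)t} = e^{−2.1279} = 0.119091

Final: 0.119091


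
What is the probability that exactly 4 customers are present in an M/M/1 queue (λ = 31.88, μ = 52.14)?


ρ = 31.88/52.14 = 0.6114
P_n = (1−ρ)·ρ^n = (1 − 0.6114)·0.6114^4 = 0.3886·0.139762 = 0.054307

Final: 0.054307


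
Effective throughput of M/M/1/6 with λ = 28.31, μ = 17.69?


ρ = 1.6003; P_K = (1−ρ)ρ^6/(1−ρ^7) = 0.389626
λ_eff = λ(1 − P_K) = 28.31·(1 − 0.389626) = 28.31·0.610374 = 17.2797 /hr

Final: 17.2797 /hr


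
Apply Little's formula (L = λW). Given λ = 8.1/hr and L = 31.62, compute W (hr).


W = L/λ = 31.62/8.1 = 3.9037 hr

Final: 3.9037 hr


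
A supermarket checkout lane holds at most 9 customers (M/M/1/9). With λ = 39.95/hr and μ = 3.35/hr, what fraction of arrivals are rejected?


ρ = λ/μ = 39.95/3.35 = 11.9254
P_K = (1−ρ)ρ^K/(1−ρ^(K+1)) = (-10.9254·4878067319.974927)/(1 − 58172772965.074127)
= -53294705645.099205/-58172772964.074127 = 0.916145

Final: 0.916145


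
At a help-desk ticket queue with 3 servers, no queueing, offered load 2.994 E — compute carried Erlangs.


B(3,2.994) = 0.345434 (Erlang-B)
Carried load = a(1 − B) = 2.994·(1 − 0.345434) = 2.994·0.654566 = 1.9598 E

Final: 1.9598 Erlangs


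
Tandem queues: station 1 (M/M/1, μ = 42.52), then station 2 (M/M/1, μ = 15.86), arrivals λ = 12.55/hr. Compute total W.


Each node sees arrival rate λ = 12.55/hr (tandem ⇒ throughput preserved).
W₁ = 1/(μ₁−λ) = 1/(42.52−12.55) = 0.03337 hr
W₂ = 1/(μ₂−λ) = 1/(15.86−12.55) = 0.30211 hr
W_total = W₁ + W₂ = 0.03337 + 0.30211 = 0.33548 hr

Final: 0.33548 hr


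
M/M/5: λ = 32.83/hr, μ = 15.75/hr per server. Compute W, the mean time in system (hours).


a = 2.0844; ρ = 0.4169; P₀ = 0.123224
Lq = P₀·a^c·ρ/(c!(1−ρ)²) = 0.04954
Wq = Lq/λ = 0.04954/32.83 = 0.001509 hr
W = Wq + 1/μ = 0.001509 + 0.06349 = 0.06500 hr

Final: 0.06500 hr


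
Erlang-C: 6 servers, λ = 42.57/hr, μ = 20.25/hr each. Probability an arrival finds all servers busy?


a = λ/μ = 2.1022; ρ = a/6 = 0.3504
P₀ = 0.121940 (from M/M/c formula)
C(c,a) = [a^c/(c!(1−ρ))]·P₀ = [86.31211/(720·0.6496)]·0.121940
= 0.18453·0.121940 = 0.022502

Final: 0.022502


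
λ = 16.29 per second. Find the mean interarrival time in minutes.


Mean interarrival time = 1/λ = 1/16.29 second = 0.06139 second
In minutes: 0.06139 × 0.0166667 = 0.001023 min

Final: 0.001023 min


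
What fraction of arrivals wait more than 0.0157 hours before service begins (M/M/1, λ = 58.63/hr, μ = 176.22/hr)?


ρ = 58.63/176.22 = 0.3327
P(Wq > t) = ρ·e^{−(μ−λ)t} = 0.3327·e^{−1.8462}
= 0.3327·0.157842 = 0.052515

Final: 0.052515


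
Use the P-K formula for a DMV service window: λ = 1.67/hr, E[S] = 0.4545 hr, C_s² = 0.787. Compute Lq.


ρ = λ·E[S] = 1.67·0.4545 = 0.7590
Lq = ρ²(1+C_s²)/(2(1−ρ)) = 0.5761·(1+0.787)/(2·0.2410)
= 0.5761·1.7870/0.4820 = 2.13602

Final: 2.13602


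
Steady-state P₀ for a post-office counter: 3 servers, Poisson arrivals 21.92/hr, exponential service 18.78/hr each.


a = λ/μ = 21.92/18.78 = 1.1672; ρ = a/c = 0.3891
Σ_{k=0}^{2} a^k/k! (terms k=0..2) = 1.00000 + 1.16720 + 0.68118 = 2.84838
Tail: a^3/(3!(1−ρ)) = 1.59014/(6·0.6109) = 0.43380
P₀ = 1/(2.84838 + 0.43380) = 1/3.28218 = 0.304676

Final: 0.304676


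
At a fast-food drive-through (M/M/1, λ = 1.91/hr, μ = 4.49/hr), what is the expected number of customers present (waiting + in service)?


ρ = λ/μ = 1.91/4.49 = 0.4254
L = ρ/(1−ρ) = 0.4254/(1 − 0.4254) = 0.4254/0.5746 = 0.7403

Final: 0.7403


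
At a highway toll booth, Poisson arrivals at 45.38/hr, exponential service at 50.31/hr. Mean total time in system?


W = 1/(μ−λ) = 1/(50.31 − 45.38) = 1/4.93 = 0.2028 hr

Final: 0.2028 hr


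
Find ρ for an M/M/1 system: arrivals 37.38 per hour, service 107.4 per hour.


ρ = λ/μ = 37.38/107.4 = 0.3480

Final: 0.3480


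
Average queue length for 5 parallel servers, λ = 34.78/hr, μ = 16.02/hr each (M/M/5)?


a = λ/μ = 2.1710; ρ = a/5 = 0.4342
P₀ = 0.112749
Lq = P₀·a^c·ρ / (c!·(1−ρ)²) = 0.112749·48.23201·0.4342/(120·0.32012)
= 0.06147

Final: 0.06147


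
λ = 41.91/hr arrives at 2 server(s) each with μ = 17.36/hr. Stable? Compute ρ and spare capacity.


Total capacity cμ = 2·17.36 = 34.72/hr
ρ = λ/(cμ) = 41.91/34.72 = 1.2071
Stable ⇔ ρ < 1: NO
Spare capacity = cμ − λ = 34.72 − 41.91 = -7.19/hr

Final: ρ = 1.2071; unstable; margin = -7.19/hr


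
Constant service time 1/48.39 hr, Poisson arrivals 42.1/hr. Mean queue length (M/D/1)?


ρ = 42.1/48.39 = 0.8700
M/D/1: Lq = ρ²/(2(1−ρ)) = 0.7569/(2·0.1300) = 2.91157

Final: 2.91157


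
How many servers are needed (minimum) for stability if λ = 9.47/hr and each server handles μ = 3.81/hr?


Stability requires cμ > λ ⇔ c > λ/μ.
λ/μ = 9.47/3.81 = 2.4856
Minimum integer c = ⌊2.4856⌋ + 1 = 3
Check: 3·3.81 = 11.43 > 9.47, while 2·3.81 = 7.62 ≤ 9.47

Final: 3 servers


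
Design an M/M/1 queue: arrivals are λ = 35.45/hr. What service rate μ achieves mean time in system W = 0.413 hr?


W = 1/(μ−λ) ⇒ μ − λ = 1/W = 1/0.413 = 2.4213
μ = λ + 1/W = 35.45 + 2.4213 = 37.8713 per hr

Final: 37.8713 /hr


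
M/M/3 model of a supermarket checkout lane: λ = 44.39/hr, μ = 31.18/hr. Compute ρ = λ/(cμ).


ρ = λ/(cμ) = 44.39/(3·31.18) = 44.39/93.54 = 0.4746

Final: 0.4746


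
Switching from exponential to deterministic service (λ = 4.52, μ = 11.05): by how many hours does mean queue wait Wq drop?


ρ = 4.52/11.05 = 0.4090
Wq(M/M/1) = ρ/(μ−λ) = 0.4090/6.53 = 0.06264 hr
Wq(M/D/1) = ρ/(2(μ−λ)) = 0.03132 hr
Savings = 0.06264 − 0.03132 = 0.03132 hr

Final: 0.03132 hr


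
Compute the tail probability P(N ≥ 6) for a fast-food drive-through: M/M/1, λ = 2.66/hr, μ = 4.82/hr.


ρ = 2.66/4.82 = 0.5519
P(N ≥ n) = ρ^n = 0.5519^6 = 0.028249

Final: 0.028249


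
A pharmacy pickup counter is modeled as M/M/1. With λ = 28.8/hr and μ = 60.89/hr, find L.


ρ = λ/μ = 28.8/60.89 = 0.4730
L = ρ/(1−ρ) = 0.4730/(1 − 0.4730) = 0.4730/0.5270 = 0.8975

Final: 0.8975


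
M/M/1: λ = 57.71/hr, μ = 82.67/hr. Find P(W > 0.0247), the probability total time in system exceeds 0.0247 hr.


W ~ Exponential(μ−λ) for M/M/1.
μ − λ = 82.67 − 57.71 = 24.9600
P(W > t) = e^{−(μ−λ)t} = e^{−0.6165} = 0.539824

Final: 0.539824


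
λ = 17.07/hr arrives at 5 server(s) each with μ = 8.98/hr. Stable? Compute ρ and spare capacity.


Total capacity cμ = 5·8.98 = 44.90/hr
ρ = λ/(cμ) = 17.07/44.90 = 0.3802
Stable ⇔ ρ < 1: YES
Spare capacity = cμ − λ = 44.90 − 17.07 = 27.83/hr

Final: ρ = 0.3802; stable; margin = 27.83/hr


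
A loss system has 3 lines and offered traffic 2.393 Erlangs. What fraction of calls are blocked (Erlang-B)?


B(c,a) = (a^c/c!) / Σ_{k=0}^{c} a^k/k!
a^3/3! = 2.283899
Σ terms (k=0..3): 1.00000 + 2.39300 + 2.86322 + 2.28390 = 8.540123
B = 2.283899/8.540123 = 0.267432

Final: 0.267432


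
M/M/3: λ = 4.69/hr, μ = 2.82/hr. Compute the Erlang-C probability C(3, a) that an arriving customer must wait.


a = λ/μ = 1.6631; ρ = a/3 = 0.5544
P₀ = 0.173413 (from M/M/c formula)
C(c,a) = [a^c/(c!(1−ρ))]·P₀ = [4.60014/(6·0.4456)]·0.173413
= 1.72048·0.173413 = 0.298353

Final: 0.298353


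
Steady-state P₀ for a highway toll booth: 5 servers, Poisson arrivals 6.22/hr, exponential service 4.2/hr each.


a = λ/μ = 6.22/4.2 = 1.4810; ρ = a/c = 0.2962
Σ_{k=0}^{4} a^k/k! (terms k=0..4) = 1.00000 + 1.48095 + 1.09661 + 0.54134 + 0.20043 = 4.31933
Tail: a^5/(5!(1−ρ)) = 7.12370/(120·0.7038) = 0.08435
P₀ = 1/(4.31933 + 0.08435) = 1/4.40368 = 0.227083

Final: 0.227083


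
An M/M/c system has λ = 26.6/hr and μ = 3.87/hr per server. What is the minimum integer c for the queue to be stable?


Stability requires cμ > λ ⇔ c > λ/μ.
λ/μ = 26.6/3.87 = 6.8734
Minimum integer c = ⌊6.8734⌋ + 1 = 7
Check: 7·3.87 = 27.09 > 26.6, while 6·3.87 = 23.22 ≤ 26.6

Final: 7 servers


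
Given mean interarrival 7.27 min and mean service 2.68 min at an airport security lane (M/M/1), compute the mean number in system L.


λ = 60/7.27 = 8.2531 /hr
μ = 60/2.68 = 22.3881 /hr
ρ = λ/μ = 8.2531/22.3881 = 0.3686
L = ρ/(1−ρ) = 0.3686/0.6314 = 0.5839

Final: 0.5839


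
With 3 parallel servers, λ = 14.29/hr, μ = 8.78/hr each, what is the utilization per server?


ρ = λ/(cμ) = 14.29/(3·8.78) = 14.29/26.34 = 0.5425

Final: 0.5425
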